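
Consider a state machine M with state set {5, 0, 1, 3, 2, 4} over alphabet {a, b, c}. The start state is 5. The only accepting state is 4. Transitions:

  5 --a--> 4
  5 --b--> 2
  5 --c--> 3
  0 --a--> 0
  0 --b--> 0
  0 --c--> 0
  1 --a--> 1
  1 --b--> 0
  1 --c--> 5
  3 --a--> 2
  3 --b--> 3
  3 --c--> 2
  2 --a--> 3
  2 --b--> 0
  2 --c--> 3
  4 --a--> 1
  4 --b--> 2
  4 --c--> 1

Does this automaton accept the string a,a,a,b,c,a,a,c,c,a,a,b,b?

start at 5
read 'a': 5 → 4
read 'a': 4 → 1
read 'a': 1 → 1
read 'b': 1 → 0
read 'c': 0 → 0
read 'a': 0 → 0
read 'a': 0 → 0
read 'c': 0 → 0
read 'c': 0 → 0
read 'a': 0 → 0
read 'a': 0 → 0
read 'b': 0 → 0
read 'b': 0 → 0
End state 0 is not accepting.

No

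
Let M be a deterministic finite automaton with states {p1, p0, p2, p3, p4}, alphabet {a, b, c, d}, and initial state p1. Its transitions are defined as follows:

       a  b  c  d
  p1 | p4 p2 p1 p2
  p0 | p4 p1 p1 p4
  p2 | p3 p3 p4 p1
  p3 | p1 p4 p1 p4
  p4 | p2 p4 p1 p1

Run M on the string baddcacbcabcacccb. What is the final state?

p2

start at p1
read 'b': p1 → p2
read 'a': p2 → p3
read 'd': p3 → p4
read 'd': p4 → p1
read 'c': p1 → p1
read 'a': p1 → p4
read 'c': p4 → p1
read 'b': p1 → p2
read 'c': p2 → p4
read 'a': p4 → p2
read 'b': p2 → p3
read 'c': p3 → p1
read 'a': p1 → p4
read 'c': p4 → p1
read 'c': p1 → p1
read 'c': p1 → p1
read 'b': p1 → p2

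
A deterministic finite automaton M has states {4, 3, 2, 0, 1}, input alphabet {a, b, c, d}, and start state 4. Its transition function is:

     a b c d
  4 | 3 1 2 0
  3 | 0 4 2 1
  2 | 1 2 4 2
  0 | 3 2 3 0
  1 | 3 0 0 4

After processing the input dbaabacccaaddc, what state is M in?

4 → 0 → 2 → 1 → 3 → 4 → 3 → 2 → 4 → 2 → 1 → 3 → 1 → 4 → 2

2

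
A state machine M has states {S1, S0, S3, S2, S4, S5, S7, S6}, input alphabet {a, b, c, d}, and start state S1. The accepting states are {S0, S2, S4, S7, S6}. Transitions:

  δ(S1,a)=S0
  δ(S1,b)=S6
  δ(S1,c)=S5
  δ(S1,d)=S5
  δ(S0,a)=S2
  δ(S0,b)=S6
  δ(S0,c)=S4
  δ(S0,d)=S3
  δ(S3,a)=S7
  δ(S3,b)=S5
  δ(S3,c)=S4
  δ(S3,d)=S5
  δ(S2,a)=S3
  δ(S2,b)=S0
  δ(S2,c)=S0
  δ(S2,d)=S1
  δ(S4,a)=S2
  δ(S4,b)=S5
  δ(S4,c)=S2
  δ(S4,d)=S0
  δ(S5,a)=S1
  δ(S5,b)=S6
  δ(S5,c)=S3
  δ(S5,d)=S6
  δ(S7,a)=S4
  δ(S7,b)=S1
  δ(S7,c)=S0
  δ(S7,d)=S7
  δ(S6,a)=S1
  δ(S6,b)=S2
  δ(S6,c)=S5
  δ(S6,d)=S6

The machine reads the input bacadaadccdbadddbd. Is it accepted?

Trace: S1 -b-> S6 -a-> S1 -c-> S5 -a-> S1 -d-> S5 -a-> S1 -a-> S0 -d-> S3 -c-> S4 -c-> S2 -d-> S1 -b-> S6 -a-> S1 -d-> S5 -d-> S6 -d-> S6 -b-> S2 -d-> S1
End state S1 is not accepting.

No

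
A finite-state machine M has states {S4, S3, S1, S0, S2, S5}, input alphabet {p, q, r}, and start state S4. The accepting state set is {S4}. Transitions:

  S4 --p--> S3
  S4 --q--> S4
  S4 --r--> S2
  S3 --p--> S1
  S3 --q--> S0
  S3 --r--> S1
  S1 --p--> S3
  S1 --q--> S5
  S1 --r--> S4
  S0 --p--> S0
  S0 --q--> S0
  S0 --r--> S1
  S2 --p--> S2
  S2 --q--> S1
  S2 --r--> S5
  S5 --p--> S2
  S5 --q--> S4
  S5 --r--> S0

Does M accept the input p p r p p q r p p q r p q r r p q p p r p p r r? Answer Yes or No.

No

S4 → S3 → S1 → S4 → S3 → S1 → S5 → S0 → S0 → S0 → S0 → S1 → S3 → S0 → S1 → S4 → S3 → S0 → S0 → S0 → S1 → S3 → S1 → S4 → S2
End state S2 is not accepting.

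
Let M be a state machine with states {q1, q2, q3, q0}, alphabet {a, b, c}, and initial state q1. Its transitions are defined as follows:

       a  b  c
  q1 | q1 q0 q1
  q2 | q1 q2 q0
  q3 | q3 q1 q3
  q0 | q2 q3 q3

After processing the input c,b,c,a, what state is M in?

q1 → q1 → q0 → q3 → q3

q3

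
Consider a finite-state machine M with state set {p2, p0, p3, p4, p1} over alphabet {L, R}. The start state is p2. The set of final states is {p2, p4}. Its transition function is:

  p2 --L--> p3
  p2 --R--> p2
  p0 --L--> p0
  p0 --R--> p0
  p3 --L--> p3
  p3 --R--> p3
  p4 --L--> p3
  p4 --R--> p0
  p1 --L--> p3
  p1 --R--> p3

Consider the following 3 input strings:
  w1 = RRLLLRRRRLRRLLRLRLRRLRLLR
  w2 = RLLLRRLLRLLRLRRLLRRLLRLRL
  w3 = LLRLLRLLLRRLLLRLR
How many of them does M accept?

0

w1: Trace: p2 -R-> p2 -R-> p2 -L-> p3 -L-> p3 -L-> p3 -R-> p3 -R-> p3 -R-> p3 -R-> p3 -L-> p3 -R-> p3 -R-> p3 -L-> p3 -L-> p3 -R-> p3 -L-> p3 -R-> p3 -L-> p3 -R-> p3 -R-> p3 -L-> p3 -R-> p3 -L-> p3 -L-> p3 -R-> p3  → end p3, rejected
w2: Trace: p2 -R-> p2 -L-> p3 -L-> p3 -L-> p3 -R-> p3 -R-> p3 -L-> p3 -L-> p3 -R-> p3 -L-> p3 -L-> p3 -R-> p3 -L-> p3 -R-> p3 -R-> p3 -L-> p3 -L-> p3 -R-> p3 -R-> p3 -L-> p3 -L-> p3 -R-> p3 -L-> p3 -R-> p3 -L-> p3  → end p3, rejected
w3: Trace: p2 -L-> p3 -L-> p3 -R-> p3 -L-> p3 -L-> p3 -R-> p3 -L-> p3 -L-> p3 -L-> p3 -R-> p3 -R-> p3 -L-> p3 -L-> p3 -L-> p3 -R-> p3 -L-> p3 -R-> p3  → end p3, rejected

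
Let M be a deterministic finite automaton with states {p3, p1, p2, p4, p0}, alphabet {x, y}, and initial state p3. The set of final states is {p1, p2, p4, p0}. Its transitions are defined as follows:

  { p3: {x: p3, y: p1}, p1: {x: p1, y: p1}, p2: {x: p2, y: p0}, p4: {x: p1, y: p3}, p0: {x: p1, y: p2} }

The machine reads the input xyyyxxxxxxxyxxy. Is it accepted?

Yes

p3 → p3 → p1 → p1 → p1 → p1 → p1 → p1 → p1 → p1 → p1 → p1 → p1 → p1 → p1 → p1
End state p1 is accepting.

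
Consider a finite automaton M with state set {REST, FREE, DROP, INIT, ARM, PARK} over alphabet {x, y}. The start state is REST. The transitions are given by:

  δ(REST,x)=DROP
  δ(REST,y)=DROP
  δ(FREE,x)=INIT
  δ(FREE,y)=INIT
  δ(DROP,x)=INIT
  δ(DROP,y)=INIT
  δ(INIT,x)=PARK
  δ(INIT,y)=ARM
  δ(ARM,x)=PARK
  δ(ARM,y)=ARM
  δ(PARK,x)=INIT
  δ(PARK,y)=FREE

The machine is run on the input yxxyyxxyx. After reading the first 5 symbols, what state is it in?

INIT

Trace: REST -y-> DROP -x-> INIT -x-> PARK -y-> FREE -y-> INIT
After 5 symbols: INIT.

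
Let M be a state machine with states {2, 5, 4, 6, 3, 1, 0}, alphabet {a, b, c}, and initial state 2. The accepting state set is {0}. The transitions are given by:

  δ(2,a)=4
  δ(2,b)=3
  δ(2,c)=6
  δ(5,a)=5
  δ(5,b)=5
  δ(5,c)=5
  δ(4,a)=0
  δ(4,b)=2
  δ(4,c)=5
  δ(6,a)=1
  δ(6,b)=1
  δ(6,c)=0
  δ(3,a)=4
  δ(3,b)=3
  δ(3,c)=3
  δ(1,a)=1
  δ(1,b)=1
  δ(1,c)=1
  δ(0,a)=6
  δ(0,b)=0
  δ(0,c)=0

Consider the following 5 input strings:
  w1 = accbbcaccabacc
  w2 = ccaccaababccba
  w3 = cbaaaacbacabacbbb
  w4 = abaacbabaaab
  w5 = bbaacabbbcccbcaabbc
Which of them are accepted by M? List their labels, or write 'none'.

w1:
  start at 2
  read 'a': 2 → 4
  read 'c': 4 → 5
  read 'c': 5 → 5
  read 'b': 5 → 5
  read 'b': 5 → 5
  read 'c': 5 → 5
  read 'a': 5 → 5
  read 'c': 5 → 5
  read 'c': 5 → 5
  read 'a': 5 → 5
  read 'b': 5 → 5
  read 'a': 5 → 5
  read 'c': 5 → 5
  read 'c': 5 → 5
  end 5, rejected
w2:
  start at 2
  read 'c': 2 → 6
  read 'c': 6 → 0
  read 'a': 0 → 6
  read 'c': 6 → 0
  read 'c': 0 → 0
  read 'a': 0 → 6
  read 'a': 6 → 1
  read 'b': 1 → 1
  read 'a': 1 → 1
  read 'b': 1 → 1
  read 'c': 1 → 1
  read 'c': 1 → 1
  read 'b': 1 → 1
  read 'a': 1 → 1
  end 1, rejected
w3:
  start at 2
  read 'c': 2 → 6
  read 'b': 6 → 1
  read 'a': 1 → 1
  read 'a': 1 → 1
  read 'a': 1 → 1
  read 'a': 1 → 1
  read 'c': 1 → 1
  read 'b': 1 → 1
  read 'a': 1 → 1
  read 'c': 1 → 1
  read 'a': 1 → 1
  read 'b': 1 → 1
  read 'a': 1 → 1
  read 'c': 1 → 1
  read 'b': 1 → 1
  read 'b': 1 → 1
  read 'b': 1 → 1
  end 1, rejected
w4:
  start at 2
  read 'a': 2 → 4
  read 'b': 4 → 2
  read 'a': 2 → 4
  read 'a': 4 → 0
  read 'c': 0 → 0
  read 'b': 0 → 0
  read 'a': 0 → 6
  read 'b': 6 → 1
  read 'a': 1 → 1
  read 'a': 1 → 1
  read 'a': 1 → 1
  read 'b': 1 → 1
  end 1, rejected
w5:
  start at 2
  read 'b': 2 → 3
  read 'b': 3 → 3
  read 'a': 3 → 4
  read 'a': 4 → 0
  read 'c': 0 → 0
  read 'a': 0 → 6
  read 'b': 6 → 1
  read 'b': 1 → 1
  read 'b': 1 → 1
  read 'c': 1 → 1
  read 'c': 1 → 1
  read 'c': 1 → 1
  read 'b': 1 → 1
  read 'c': 1 → 1
  read 'a': 1 → 1
  read 'a': 1 → 1
  read 'b': 1 → 1
  read 'b': 1 → 1
  read 'c': 1 → 1
  end 1, rejected

none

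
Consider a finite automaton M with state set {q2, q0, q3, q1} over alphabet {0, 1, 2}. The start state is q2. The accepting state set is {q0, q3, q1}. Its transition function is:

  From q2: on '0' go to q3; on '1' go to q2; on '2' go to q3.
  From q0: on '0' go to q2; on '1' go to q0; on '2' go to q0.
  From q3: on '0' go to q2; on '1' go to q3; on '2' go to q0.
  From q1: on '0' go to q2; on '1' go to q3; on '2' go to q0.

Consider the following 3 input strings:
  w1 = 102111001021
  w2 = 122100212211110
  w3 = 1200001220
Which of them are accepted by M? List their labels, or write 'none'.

w1: q2 → q2 → q3 → q0 → q0 → q0 → q0 → q2 → q3 → q3 → q2 → q3 → q3  → end q3, accepted
w2: q2 → q2 → q3 → q0 → q0 → q2 → q3 → q0 → q0 → q0 → q0 → q0 → q0 → q0 → q0 → q2  → end q2, rejected
w3: q2 → q2 → q3 → q2 → q3 → q2 → q3 → q3 → q0 → q0 → q2  → end q2, rejected

w1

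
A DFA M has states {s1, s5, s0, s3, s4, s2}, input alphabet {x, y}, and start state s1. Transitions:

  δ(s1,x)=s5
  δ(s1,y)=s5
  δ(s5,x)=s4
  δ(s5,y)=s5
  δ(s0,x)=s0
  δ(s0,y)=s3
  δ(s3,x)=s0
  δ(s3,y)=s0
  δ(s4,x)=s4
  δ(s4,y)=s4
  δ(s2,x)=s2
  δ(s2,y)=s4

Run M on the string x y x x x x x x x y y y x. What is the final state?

s1 → s5 → s5 → s4 → s4 → s4 → s4 → s4 → s4 → s4 → s4 → s4 → s4 → s4

s4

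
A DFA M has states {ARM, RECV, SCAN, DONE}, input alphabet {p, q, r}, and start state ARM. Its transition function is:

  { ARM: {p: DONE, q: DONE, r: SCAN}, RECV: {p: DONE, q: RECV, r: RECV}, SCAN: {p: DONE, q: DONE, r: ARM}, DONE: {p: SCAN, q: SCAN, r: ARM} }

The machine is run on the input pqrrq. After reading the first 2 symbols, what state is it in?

Trace: ARM -p-> DONE -q-> SCAN
After 2 symbols: SCAN.

SCAN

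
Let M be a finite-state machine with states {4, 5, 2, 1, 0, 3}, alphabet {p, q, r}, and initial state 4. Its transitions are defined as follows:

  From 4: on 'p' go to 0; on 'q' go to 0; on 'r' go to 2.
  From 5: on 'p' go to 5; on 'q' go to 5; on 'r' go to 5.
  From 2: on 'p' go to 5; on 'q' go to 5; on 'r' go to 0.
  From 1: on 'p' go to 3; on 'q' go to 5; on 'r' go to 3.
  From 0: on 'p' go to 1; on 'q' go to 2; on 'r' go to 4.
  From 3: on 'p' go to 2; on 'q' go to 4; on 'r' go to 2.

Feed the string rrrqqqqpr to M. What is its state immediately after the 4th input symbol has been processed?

0

4 → 2 → 0 → 4 → 0
After 4 symbols: 0.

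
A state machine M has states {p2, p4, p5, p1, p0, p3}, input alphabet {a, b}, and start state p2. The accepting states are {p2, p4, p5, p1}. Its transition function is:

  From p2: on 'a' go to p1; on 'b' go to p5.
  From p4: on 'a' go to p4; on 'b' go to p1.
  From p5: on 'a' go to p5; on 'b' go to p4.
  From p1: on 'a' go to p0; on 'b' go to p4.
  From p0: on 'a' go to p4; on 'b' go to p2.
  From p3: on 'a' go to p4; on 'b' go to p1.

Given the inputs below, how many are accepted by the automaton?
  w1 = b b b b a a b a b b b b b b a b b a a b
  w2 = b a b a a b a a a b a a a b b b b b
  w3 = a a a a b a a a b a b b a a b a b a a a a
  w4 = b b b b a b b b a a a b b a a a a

w1:
  start at p2
  read 'b': p2 → p5
  read 'b': p5 → p4
  read 'b': p4 → p1
  read 'b': p1 → p4
  read 'a': p4 → p4
  read 'a': p4 → p4
  read 'b': p4 → p1
  read 'a': p1 → p0
  read 'b': p0 → p2
  read 'b': p2 → p5
  read 'b': p5 → p4
  read 'b': p4 → p1
  read 'b': p1 → p4
  read 'b': p4 → p1
  read 'a': p1 → p0
  read 'b': p0 → p2
  read 'b': p2 → p5
  read 'a': p5 → p5
  read 'a': p5 → p5
  read 'b': p5 → p4
  end p4, accepted
w2:
  start at p2
  read 'b': p2 → p5
  read 'a': p5 → p5
  read 'b': p5 → p4
  read 'a': p4 → p4
  read 'a': p4 → p4
  read 'b': p4 → p1
  read 'a': p1 → p0
  read 'a': p0 → p4
  read 'a': p4 → p4
  read 'b': p4 → p1
  read 'a': p1 → p0
  read 'a': p0 → p4
  read 'a': p4 → p4
  read 'b': p4 → p1
  read 'b': p1 → p4
  read 'b': p4 → p1
  read 'b': p1 → p4
  read 'b': p4 → p1
  end p1, accepted
w3:
  start at p2
  read 'a': p2 → p1
  read 'a': p1 → p0
  read 'a': p0 → p4
  read 'a': p4 → p4
  read 'b': p4 → p1
  read 'a': p1 → p0
  read 'a': p0 → p4
  read 'a': p4 → p4
  read 'b': p4 → p1
  read 'a': p1 → p0
  read 'b': p0 → p2
  read 'b': p2 → p5
  read 'a': p5 → p5
  read 'a': p5 → p5
  read 'b': p5 → p4
  read 'a': p4 → p4
  read 'b': p4 → p1
  read 'a': p1 → p0
  read 'a': p0 → p4
  read 'a': p4 → p4
  read 'a': p4 → p4
  end p4, accepted
w4:
  start at p2
  read 'b': p2 → p5
  read 'b': p5 → p4
  read 'b': p4 → p1
  read 'b': p1 → p4
  read 'a': p4 → p4
  read 'b': p4 → p1
  read 'b': p1 → p4
  read 'b': p4 → p1
  read 'a': p1 → p0
  read 'a': p0 → p4
  read 'a': p4 → p4
  read 'b': p4 → p1
  read 'b': p1 → p4
  read 'a': p4 → p4
  read 'a': p4 → p4
  read 'a': p4 → p4
  read 'a': p4 → p4
  end p4, accepted

4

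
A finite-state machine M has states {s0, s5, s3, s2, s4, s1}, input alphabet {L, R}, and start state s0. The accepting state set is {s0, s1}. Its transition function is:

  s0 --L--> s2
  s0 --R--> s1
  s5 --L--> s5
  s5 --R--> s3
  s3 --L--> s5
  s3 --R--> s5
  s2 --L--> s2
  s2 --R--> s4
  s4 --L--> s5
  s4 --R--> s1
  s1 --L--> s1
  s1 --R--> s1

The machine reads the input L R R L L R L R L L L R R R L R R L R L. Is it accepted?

Yes

Trace: s0 -L-> s2 -R-> s4 -R-> s1 -L-> s1 -L-> s1 -R-> s1 -L-> s1 -R-> s1 -L-> s1 -L-> s1 -L-> s1 -R-> s1 -R-> s1 -R-> s1 -L-> s1 -R-> s1 -R-> s1 -L-> s1 -R-> s1 -L-> s1
End state s1 is accepting.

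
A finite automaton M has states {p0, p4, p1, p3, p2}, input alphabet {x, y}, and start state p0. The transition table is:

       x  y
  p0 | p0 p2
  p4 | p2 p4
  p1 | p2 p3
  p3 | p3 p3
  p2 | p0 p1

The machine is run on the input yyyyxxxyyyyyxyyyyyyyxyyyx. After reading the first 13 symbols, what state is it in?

p3

p0 → p2 → p1 → p3 → p3 → p3 → p3 → p3 → p3 → p3 → p3 → p3 → p3 → p3
After 13 symbols: p3.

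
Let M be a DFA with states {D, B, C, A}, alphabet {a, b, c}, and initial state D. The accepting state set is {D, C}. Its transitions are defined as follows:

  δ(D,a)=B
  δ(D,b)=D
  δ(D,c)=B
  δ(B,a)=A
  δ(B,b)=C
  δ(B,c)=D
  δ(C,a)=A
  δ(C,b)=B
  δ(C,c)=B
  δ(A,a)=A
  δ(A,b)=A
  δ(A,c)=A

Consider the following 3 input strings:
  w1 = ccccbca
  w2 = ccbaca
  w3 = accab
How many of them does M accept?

0

w1:
  start at D
  read 'c': D → B
  read 'c': B → D
  read 'c': D → B
  read 'c': B → D
  read 'b': D → D
  read 'c': D → B
  read 'a': B → A
  end A, rejected
w2:
  start at D
  read 'c': D → B
  read 'c': B → D
  read 'b': D → D
  read 'a': D → B
  read 'c': B → D
  read 'a': D → B
  end B, rejected
w3:
  start at D
  read 'a': D → B
  read 'c': B → D
  read 'c': D → B
  read 'a': B → A
  read 'b': A → A
  end A, rejected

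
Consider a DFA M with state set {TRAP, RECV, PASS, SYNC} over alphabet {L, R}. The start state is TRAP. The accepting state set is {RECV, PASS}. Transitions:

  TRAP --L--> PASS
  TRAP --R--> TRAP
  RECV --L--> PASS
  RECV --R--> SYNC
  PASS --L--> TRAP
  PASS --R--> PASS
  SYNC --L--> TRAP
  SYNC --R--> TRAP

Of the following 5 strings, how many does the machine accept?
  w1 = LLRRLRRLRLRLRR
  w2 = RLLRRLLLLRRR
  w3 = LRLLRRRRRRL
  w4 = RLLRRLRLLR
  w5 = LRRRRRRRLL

2

w1: TRAP → PASS → TRAP → TRAP → TRAP → PASS → PASS → PASS → TRAP → TRAP → PASS → PASS → TRAP → TRAP → TRAP  → end TRAP, rejected
w2: TRAP → TRAP → PASS → TRAP → TRAP → TRAP → PASS → TRAP → PASS → TRAP → TRAP → TRAP → TRAP  → end TRAP, rejected
w3: TRAP → PASS → PASS → TRAP → PASS → PASS → PASS → PASS → PASS → PASS → PASS → TRAP  → end TRAP, rejected
w4: TRAP → TRAP → PASS → TRAP → TRAP → TRAP → PASS → PASS → TRAP → PASS → PASS  → end PASS, accepted
w5: TRAP → PASS → PASS → PASS → PASS → PASS → PASS → PASS → PASS → TRAP → PASS  → end PASS, accepted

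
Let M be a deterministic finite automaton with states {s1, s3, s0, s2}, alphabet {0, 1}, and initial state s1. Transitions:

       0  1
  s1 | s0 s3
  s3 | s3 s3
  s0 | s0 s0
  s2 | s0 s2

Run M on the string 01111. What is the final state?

s1 → s0 → s0 → s0 → s0 → s0

s0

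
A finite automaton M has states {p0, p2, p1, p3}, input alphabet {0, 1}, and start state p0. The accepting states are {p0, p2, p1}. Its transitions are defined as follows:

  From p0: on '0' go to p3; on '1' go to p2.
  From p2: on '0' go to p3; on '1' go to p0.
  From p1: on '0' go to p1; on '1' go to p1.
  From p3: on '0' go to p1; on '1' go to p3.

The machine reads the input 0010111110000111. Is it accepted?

Yes

Trace: p0 -0-> p3 -0-> p1 -1-> p1 -0-> p1 -1-> p1 -1-> p1 -1-> p1 -1-> p1 -1-> p1 -0-> p1 -0-> p1 -0-> p1 -0-> p1 -1-> p1 -1-> p1 -1-> p1
End state p1 is accepting.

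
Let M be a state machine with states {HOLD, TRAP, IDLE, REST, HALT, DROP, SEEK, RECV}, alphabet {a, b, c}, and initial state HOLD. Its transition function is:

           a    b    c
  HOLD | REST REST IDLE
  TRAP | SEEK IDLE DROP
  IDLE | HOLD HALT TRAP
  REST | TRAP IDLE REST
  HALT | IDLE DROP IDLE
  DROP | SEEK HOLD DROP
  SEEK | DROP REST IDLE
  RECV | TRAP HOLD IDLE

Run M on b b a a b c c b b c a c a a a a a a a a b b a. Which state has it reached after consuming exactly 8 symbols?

start at HOLD
read 'b': HOLD → REST
read 'b': REST → IDLE
read 'a': IDLE → HOLD
read 'a': HOLD → REST
read 'b': REST → IDLE
read 'c': IDLE → TRAP
read 'c': TRAP → DROP
read 'b': DROP → HOLD
After 8 symbols: HOLD.

HOLD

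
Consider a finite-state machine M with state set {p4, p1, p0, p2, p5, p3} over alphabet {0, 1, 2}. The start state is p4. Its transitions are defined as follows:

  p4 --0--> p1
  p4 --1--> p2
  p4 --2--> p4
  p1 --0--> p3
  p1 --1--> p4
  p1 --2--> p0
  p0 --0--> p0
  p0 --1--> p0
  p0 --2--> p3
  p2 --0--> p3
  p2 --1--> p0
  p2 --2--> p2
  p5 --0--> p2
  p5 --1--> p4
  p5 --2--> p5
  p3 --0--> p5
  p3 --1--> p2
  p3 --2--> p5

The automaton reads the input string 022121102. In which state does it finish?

start at p4
read '0': p4 → p1
read '2': p1 → p0
read '2': p0 → p3
read '1': p3 → p2
read '2': p2 → p2
read '1': p2 → p0
read '1': p0 → p0
read '0': p0 → p0
read '2': p0 → p3

p3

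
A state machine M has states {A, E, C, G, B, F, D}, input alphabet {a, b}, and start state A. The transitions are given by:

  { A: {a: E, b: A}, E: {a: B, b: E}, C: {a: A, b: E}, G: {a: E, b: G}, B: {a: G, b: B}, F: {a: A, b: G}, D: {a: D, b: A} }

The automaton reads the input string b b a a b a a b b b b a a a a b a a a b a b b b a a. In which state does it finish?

A → A → A → E → B → B → G → E → E → E → E → E → B → G → E → B → B → G → E → B → B → G → G → G → G → E → B

B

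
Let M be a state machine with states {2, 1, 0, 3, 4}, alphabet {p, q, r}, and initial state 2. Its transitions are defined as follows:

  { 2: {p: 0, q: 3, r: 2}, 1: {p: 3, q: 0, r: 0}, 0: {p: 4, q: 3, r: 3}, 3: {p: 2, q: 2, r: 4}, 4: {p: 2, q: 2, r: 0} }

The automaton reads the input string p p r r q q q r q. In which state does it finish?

Trace: 2 -p-> 0 -p-> 4 -r-> 0 -r-> 3 -q-> 2 -q-> 3 -q-> 2 -r-> 2 -q-> 3

3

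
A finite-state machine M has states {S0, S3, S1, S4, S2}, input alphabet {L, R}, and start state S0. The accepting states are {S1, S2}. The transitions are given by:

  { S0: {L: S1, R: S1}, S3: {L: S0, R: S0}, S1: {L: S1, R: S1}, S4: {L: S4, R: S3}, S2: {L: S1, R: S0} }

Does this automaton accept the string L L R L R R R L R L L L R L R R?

Yes

S0 → S1 → S1 → S1 → S1 → S1 → S1 → S1 → S1 → S1 → S1 → S1 → S1 → S1 → S1 → S1 → S1
End state S1 is accepting.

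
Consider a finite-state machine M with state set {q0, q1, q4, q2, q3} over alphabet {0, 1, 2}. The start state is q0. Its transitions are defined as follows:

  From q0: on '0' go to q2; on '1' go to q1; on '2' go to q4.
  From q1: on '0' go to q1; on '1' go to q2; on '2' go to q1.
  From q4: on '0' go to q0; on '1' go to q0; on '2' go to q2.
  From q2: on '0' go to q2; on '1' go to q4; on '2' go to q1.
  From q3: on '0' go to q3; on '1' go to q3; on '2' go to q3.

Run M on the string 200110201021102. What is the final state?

q4

start at q0
read '2': q0 → q4
read '0': q4 → q0
read '0': q0 → q2
read '1': q2 → q4
read '1': q4 → q0
read '0': q0 → q2
read '2': q2 → q1
read '0': q1 → q1
read '1': q1 → q2
read '0': q2 → q2
read '2': q2 → q1
read '1': q1 → q2
read '1': q2 → q4
read '0': q4 → q0
read '2': q0 → q4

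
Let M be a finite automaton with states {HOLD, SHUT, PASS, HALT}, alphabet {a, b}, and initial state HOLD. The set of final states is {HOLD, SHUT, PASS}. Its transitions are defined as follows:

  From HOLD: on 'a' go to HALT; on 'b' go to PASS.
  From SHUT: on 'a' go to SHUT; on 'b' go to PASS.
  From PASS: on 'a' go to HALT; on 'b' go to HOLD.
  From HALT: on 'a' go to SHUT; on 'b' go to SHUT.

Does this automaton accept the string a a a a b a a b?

Yes

HOLD → HALT → SHUT → SHUT → SHUT → PASS → HALT → SHUT → PASS
End state PASS is accepting.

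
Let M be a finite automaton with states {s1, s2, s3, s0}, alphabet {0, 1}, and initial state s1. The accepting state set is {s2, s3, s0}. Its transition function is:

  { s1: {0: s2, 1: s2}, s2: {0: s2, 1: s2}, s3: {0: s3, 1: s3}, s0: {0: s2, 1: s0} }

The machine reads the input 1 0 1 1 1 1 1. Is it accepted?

Trace: s1 -1-> s2 -0-> s2 -1-> s2 -1-> s2 -1-> s2 -1-> s2 -1-> s2
End state s2 is accepting.

Yes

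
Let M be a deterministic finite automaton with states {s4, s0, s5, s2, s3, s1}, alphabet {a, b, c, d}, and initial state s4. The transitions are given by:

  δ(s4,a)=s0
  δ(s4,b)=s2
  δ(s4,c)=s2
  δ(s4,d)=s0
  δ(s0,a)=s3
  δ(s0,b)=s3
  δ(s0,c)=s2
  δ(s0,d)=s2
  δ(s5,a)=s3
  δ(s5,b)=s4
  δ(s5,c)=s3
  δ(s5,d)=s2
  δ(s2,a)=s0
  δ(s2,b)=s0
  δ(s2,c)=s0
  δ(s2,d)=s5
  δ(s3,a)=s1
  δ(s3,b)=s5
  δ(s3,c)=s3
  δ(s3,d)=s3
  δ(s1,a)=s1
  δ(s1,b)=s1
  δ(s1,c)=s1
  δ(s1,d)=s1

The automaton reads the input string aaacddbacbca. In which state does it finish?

s1

Trace: s4 -a-> s0 -a-> s3 -a-> s1 -c-> s1 -d-> s1 -d-> s1 -b-> s1 -a-> s1 -c-> s1 -b-> s1 -c-> s1 -a-> s1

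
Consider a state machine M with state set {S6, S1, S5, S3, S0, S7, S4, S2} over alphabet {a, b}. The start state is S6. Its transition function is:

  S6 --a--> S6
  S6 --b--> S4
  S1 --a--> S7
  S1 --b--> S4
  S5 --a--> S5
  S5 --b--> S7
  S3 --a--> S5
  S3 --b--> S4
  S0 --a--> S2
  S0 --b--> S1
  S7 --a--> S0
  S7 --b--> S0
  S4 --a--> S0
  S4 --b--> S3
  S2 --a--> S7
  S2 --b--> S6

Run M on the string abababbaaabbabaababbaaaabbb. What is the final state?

S4

S6 → S6 → S4 → S0 → S1 → S7 → S0 → S1 → S7 → S0 → S2 → S6 → S4 → S0 → S1 → S7 → S0 → S1 → S7 → S0 → S1 → S7 → S0 → S2 → S7 → S0 → S1 → S4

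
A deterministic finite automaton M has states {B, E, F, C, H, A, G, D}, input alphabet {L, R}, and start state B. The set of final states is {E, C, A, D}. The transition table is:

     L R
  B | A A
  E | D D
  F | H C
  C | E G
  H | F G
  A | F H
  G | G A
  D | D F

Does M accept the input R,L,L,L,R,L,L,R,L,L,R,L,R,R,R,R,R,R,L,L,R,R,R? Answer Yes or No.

No

Trace: B -R-> A -L-> F -L-> H -L-> F -R-> C -L-> E -L-> D -R-> F -L-> H -L-> F -R-> C -L-> E -R-> D -R-> F -R-> C -R-> G -R-> A -R-> H -L-> F -L-> H -R-> G -R-> A -R-> H
End state H is not accepting.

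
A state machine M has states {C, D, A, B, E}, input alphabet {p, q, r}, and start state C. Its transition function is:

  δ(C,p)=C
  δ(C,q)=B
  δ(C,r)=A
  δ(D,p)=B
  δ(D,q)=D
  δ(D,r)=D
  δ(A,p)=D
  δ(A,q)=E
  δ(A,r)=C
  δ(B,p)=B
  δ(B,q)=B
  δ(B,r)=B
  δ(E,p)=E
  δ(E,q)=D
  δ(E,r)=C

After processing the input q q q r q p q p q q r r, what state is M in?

start at C
read 'q': C → B
read 'q': B → B
read 'q': B → B
read 'r': B → B
read 'q': B → B
read 'p': B → B
read 'q': B → B
read 'p': B → B
read 'q': B → B
read 'q': B → B
read 'r': B → B
read 'r': B → B

B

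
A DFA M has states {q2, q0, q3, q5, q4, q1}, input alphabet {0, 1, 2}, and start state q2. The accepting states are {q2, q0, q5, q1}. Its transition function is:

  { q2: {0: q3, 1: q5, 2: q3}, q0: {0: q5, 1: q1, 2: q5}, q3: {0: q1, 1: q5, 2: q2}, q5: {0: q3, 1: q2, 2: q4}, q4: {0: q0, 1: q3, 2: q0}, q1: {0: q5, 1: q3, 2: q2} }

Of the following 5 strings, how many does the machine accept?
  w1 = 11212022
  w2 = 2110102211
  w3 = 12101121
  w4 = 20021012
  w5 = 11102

3

w1: Trace: q2 -1-> q5 -1-> q2 -2-> q3 -1-> q5 -2-> q4 -0-> q0 -2-> q5 -2-> q4  → end q4, rejected
w2: Trace: q2 -2-> q3 -1-> q5 -1-> q2 -0-> q3 -1-> q5 -0-> q3 -2-> q2 -2-> q3 -1-> q5 -1-> q2  → end q2, accepted
w3: Trace: q2 -1-> q5 -2-> q4 -1-> q3 -0-> q1 -1-> q3 -1-> q5 -2-> q4 -1-> q3  → end q3, rejected
w4: Trace: q2 -2-> q3 -0-> q1 -0-> q5 -2-> q4 -1-> q3 -0-> q1 -1-> q3 -2-> q2  → end q2, accepted
w5: Trace: q2 -1-> q5 -1-> q2 -1-> q5 -0-> q3 -2-> q2  → end q2, accepted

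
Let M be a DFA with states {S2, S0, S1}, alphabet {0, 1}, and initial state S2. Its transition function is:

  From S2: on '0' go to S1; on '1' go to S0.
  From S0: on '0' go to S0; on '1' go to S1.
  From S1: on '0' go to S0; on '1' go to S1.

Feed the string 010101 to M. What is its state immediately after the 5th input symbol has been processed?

Trace: S2 -0-> S1 -1-> S1 -0-> S0 -1-> S1 -0-> S0
After 5 symbols: S0.

S0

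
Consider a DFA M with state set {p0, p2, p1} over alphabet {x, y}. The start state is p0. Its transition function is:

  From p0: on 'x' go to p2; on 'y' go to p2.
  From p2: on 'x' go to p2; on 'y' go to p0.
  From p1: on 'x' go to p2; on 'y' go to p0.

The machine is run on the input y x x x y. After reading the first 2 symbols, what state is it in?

Trace: p0 -y-> p2 -x-> p2
After 2 symbols: p2.

p2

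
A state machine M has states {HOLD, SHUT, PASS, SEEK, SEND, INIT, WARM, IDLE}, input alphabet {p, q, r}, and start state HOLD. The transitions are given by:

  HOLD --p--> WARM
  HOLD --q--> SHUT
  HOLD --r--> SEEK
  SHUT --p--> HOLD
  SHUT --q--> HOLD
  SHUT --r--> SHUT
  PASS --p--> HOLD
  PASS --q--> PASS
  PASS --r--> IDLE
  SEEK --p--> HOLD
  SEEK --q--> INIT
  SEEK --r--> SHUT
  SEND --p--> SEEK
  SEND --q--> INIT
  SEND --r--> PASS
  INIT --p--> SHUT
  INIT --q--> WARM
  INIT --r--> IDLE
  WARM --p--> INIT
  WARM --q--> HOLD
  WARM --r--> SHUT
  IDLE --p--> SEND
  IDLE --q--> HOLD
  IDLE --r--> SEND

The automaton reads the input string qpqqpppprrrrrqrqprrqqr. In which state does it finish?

SHUT

start at HOLD
read 'q': HOLD → SHUT
read 'p': SHUT → HOLD
read 'q': HOLD → SHUT
read 'q': SHUT → HOLD
read 'p': HOLD → WARM
read 'p': WARM → INIT
read 'p': INIT → SHUT
read 'p': SHUT → HOLD
read 'r': HOLD → SEEK
read 'r': SEEK → SHUT
read 'r': SHUT → SHUT
read 'r': SHUT → SHUT
read 'r': SHUT → SHUT
read 'q': SHUT → HOLD
read 'r': HOLD → SEEK
read 'q': SEEK → INIT
read 'p': INIT → SHUT
read 'r': SHUT → SHUT
read 'r': SHUT → SHUT
read 'q': SHUT → HOLD
read 'q': HOLD → SHUT
read 'r': SHUT → SHUT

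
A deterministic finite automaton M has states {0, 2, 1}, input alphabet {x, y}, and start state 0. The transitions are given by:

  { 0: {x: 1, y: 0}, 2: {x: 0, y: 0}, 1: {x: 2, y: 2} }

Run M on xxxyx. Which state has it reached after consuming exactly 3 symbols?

0 → 1 → 2 → 0
After 3 symbols: 0.

0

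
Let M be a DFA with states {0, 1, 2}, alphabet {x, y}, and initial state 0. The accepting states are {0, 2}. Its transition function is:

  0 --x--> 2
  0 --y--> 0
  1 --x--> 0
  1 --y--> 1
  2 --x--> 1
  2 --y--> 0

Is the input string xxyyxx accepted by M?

Yes

0 → 2 → 1 → 1 → 1 → 0 → 2
End state 2 is accepting.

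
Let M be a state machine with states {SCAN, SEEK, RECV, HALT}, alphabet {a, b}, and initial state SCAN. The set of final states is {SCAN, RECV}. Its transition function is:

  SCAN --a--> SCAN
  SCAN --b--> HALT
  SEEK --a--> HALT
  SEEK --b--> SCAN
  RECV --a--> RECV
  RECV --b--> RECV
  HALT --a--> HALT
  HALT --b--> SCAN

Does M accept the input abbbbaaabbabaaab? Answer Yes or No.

Yes

start at SCAN
read 'a': SCAN → SCAN
read 'b': SCAN → HALT
read 'b': HALT → SCAN
read 'b': SCAN → HALT
read 'b': HALT → SCAN
read 'a': SCAN → SCAN
read 'a': SCAN → SCAN
read 'a': SCAN → SCAN
read 'b': SCAN → HALT
read 'b': HALT → SCAN
read 'a': SCAN → SCAN
read 'b': SCAN → HALT
read 'a': HALT → HALT
read 'a': HALT → HALT
read 'a': HALT → HALT
read 'b': HALT → SCAN
End state SCAN is accepting.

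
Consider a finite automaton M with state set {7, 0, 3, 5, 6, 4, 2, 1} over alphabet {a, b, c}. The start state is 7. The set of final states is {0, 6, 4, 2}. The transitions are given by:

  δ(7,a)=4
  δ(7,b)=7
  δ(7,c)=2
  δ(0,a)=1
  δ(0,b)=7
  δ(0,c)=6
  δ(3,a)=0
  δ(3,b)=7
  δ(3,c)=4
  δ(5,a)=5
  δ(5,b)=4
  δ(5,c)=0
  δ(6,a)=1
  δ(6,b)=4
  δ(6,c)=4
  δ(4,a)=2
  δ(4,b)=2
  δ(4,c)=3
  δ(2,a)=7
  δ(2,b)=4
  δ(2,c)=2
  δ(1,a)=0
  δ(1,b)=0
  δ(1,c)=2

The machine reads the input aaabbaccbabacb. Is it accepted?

Trace: 7 -a-> 4 -a-> 2 -a-> 7 -b-> 7 -b-> 7 -a-> 4 -c-> 3 -c-> 4 -b-> 2 -a-> 7 -b-> 7 -a-> 4 -c-> 3 -b-> 7
End state 7 is not accepting.

No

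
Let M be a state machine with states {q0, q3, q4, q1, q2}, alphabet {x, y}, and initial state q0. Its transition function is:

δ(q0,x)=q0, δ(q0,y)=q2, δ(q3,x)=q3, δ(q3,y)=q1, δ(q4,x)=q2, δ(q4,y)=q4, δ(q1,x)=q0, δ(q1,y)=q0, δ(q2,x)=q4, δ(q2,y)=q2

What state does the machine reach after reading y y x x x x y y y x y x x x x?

Trace: q0 -y-> q2 -y-> q2 -x-> q4 -x-> q2 -x-> q4 -x-> q2 -y-> q2 -y-> q2 -y-> q2 -x-> q4 -y-> q4 -x-> q2 -x-> q4 -x-> q2 -x-> q4

q4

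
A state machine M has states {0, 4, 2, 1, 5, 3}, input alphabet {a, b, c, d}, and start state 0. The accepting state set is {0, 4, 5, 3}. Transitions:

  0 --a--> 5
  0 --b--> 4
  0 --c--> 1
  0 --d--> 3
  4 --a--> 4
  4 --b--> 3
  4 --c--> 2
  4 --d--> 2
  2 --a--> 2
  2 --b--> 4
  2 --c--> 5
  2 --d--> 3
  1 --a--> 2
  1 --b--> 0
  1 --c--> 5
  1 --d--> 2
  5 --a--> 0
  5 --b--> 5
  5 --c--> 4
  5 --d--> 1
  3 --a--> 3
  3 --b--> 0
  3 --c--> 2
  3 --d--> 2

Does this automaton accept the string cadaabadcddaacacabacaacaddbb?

start at 0
read 'c': 0 → 1
read 'a': 1 → 2
read 'd': 2 → 3
read 'a': 3 → 3
read 'a': 3 → 3
read 'b': 3 → 0
read 'a': 0 → 5
read 'd': 5 → 1
read 'c': 1 → 5
read 'd': 5 → 1
read 'd': 1 → 2
read 'a': 2 → 2
read 'a': 2 → 2
read 'c': 2 → 5
read 'a': 5 → 0
read 'c': 0 → 1
read 'a': 1 → 2
read 'b': 2 → 4
read 'a': 4 → 4
read 'c': 4 → 2
read 'a': 2 → 2
read 'a': 2 → 2
read 'c': 2 → 5
read 'a': 5 → 0
read 'd': 0 → 3
read 'd': 3 → 2
read 'b': 2 → 4
read 'b': 4 → 3
End state 3 is accepting.

Yes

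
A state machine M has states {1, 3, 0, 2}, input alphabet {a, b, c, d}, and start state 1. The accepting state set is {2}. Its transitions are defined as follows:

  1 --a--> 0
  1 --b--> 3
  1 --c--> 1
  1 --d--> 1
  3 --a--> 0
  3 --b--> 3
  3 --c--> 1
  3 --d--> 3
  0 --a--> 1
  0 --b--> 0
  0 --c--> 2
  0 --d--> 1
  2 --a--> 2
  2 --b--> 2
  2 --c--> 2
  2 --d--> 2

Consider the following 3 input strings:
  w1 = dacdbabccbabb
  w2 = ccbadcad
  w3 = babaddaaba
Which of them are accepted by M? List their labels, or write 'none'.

w1

w1: 1 → 1 → 0 → 2 → 2 → 2 → 2 → 2 → 2 → 2 → 2 → 2 → 2 → 2  → end 2, accepted
w2: 1 → 1 → 1 → 3 → 0 → 1 → 1 → 0 → 1  → end 1, rejected
w3: 1 → 3 → 0 → 0 → 1 → 1 → 1 → 0 → 1 → 3 → 0  → end 0, rejected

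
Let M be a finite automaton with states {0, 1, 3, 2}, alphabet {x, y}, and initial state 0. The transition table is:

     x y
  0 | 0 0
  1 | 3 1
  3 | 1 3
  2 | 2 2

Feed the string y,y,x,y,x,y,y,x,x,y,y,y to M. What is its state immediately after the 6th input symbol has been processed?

0

Trace: 0 -y-> 0 -y-> 0 -x-> 0 -y-> 0 -x-> 0 -y-> 0
After 6 symbols: 0.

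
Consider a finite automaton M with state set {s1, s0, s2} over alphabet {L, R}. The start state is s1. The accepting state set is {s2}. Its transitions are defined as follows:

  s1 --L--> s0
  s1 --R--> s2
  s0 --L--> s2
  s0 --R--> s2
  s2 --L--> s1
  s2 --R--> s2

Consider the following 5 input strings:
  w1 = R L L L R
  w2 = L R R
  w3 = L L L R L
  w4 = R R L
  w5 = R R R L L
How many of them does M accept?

w1:
  start at s1
  read 'R': s1 → s2
  read 'L': s2 → s1
  read 'L': s1 → s0
  read 'L': s0 → s2
  read 'R': s2 → s2
  end s2, accepted
w2:
  start at s1
  read 'L': s1 → s0
  read 'R': s0 → s2
  read 'R': s2 → s2
  end s2, accepted
w3:
  start at s1
  read 'L': s1 → s0
  read 'L': s0 → s2
  read 'L': s2 → s1
  read 'R': s1 → s2
  read 'L': s2 → s1
  end s1, rejected
w4:
  start at s1
  read 'R': s1 → s2
  read 'R': s2 → s2
  read 'L': s2 → s1
  end s1, rejected
w5:
  start at s1
  read 'R': s1 → s2
  read 'R': s2 → s2
  read 'R': s2 → s2
  read 'L': s2 → s1
  read 'L': s1 → s0
  end s0, rejected

2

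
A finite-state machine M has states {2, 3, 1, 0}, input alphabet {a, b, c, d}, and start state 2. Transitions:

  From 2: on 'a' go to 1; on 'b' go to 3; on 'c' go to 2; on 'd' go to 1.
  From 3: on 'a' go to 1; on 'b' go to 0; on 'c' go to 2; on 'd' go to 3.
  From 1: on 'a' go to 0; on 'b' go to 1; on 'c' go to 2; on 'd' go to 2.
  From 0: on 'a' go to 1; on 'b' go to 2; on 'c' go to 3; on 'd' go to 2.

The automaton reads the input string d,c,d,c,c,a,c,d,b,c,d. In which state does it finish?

start at 2
read 'd': 2 → 1
read 'c': 1 → 2
read 'd': 2 → 1
read 'c': 1 → 2
read 'c': 2 → 2
read 'a': 2 → 1
read 'c': 1 → 2
read 'd': 2 → 1
read 'b': 1 → 1
read 'c': 1 → 2
read 'd': 2 → 1

1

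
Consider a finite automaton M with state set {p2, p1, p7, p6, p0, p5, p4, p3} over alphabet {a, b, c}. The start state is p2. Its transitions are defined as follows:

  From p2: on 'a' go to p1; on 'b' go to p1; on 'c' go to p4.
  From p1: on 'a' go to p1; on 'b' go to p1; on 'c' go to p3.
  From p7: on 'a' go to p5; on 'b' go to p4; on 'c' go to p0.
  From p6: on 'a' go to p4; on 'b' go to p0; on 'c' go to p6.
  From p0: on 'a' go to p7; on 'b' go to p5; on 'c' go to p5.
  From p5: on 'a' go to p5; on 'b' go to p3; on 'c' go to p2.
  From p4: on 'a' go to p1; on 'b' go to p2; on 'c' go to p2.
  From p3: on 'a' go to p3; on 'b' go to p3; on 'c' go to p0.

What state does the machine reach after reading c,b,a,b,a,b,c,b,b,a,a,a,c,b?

Trace: p2 -c-> p4 -b-> p2 -a-> p1 -b-> p1 -a-> p1 -b-> p1 -c-> p3 -b-> p3 -b-> p3 -a-> p3 -a-> p3 -a-> p3 -c-> p0 -b-> p5

p5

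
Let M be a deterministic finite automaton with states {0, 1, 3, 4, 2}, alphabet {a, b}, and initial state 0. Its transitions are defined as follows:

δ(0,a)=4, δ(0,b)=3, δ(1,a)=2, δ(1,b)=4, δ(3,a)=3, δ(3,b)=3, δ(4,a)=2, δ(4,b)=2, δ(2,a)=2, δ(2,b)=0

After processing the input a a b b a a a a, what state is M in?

3

start at 0
read 'a': 0 → 4
read 'a': 4 → 2
read 'b': 2 → 0
read 'b': 0 → 3
read 'a': 3 → 3
read 'a': 3 → 3
read 'a': 3 → 3
read 'a': 3 → 3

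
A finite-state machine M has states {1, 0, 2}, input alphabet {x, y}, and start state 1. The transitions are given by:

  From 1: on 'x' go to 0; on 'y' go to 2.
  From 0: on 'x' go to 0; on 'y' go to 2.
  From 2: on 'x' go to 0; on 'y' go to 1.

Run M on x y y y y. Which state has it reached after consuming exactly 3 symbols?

1

start at 1
read 'x': 1 → 0
read 'y': 0 → 2
read 'y': 2 → 1
After 3 symbols: 1.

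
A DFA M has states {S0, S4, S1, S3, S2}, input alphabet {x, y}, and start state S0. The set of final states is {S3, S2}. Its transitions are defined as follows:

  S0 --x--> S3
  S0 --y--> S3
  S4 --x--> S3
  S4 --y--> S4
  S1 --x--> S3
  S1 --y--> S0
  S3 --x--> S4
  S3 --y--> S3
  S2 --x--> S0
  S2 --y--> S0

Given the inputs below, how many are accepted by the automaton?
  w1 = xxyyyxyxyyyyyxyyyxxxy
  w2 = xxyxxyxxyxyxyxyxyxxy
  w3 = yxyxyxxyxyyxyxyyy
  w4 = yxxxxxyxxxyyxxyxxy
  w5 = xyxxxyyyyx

2

w1: S0 → S3 → S4 → S4 → S4 → S4 → S3 → S3 → S4 → S4 → S4 → S4 → S4 → S4 → S3 → S3 → S3 → S3 → S4 → S3 → S4 → S4  → end S4, rejected
w2: S0 → S3 → S4 → S4 → S3 → S4 → S4 → S3 → S4 → S4 → S3 → S3 → S4 → S4 → S3 → S3 → S4 → S4 → S3 → S4 → S4  → end S4, rejected
w3: S0 → S3 → S4 → S4 → S3 → S3 → S4 → S3 → S3 → S4 → S4 → S4 → S3 → S3 → S4 → S4 → S4 → S4  → end S4, rejected
w4: S0 → S3 → S4 → S3 → S4 → S3 → S4 → S4 → S3 → S4 → S3 → S3 → S3 → S4 → S3 → S3 → S4 → S3 → S3  → end S3, accepted
w5: S0 → S3 → S3 → S4 → S3 → S4 → S4 → S4 → S4 → S4 → S3  → end S3, accepted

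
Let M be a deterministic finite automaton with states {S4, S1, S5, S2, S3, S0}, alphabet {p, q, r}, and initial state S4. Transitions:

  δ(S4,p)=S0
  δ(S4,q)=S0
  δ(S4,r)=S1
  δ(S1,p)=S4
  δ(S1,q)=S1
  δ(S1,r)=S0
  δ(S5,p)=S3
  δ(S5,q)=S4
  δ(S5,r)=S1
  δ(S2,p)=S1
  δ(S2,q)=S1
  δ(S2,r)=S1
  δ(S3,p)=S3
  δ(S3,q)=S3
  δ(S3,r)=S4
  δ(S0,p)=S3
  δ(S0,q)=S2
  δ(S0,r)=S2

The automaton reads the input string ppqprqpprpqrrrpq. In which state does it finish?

Trace: S4 -p-> S0 -p-> S3 -q-> S3 -p-> S3 -r-> S4 -q-> S0 -p-> S3 -p-> S3 -r-> S4 -p-> S0 -q-> S2 -r-> S1 -r-> S0 -r-> S2 -p-> S1 -q-> S1

S1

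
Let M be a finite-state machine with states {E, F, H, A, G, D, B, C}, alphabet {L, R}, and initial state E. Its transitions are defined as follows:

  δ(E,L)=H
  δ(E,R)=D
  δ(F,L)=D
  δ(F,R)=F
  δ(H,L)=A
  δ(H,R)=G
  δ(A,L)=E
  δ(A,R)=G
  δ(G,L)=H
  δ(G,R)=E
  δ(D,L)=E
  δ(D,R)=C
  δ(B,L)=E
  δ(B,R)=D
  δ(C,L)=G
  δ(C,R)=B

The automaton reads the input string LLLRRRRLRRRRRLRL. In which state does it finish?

H

Trace: E -L-> H -L-> A -L-> E -R-> D -R-> C -R-> B -R-> D -L-> E -R-> D -R-> C -R-> B -R-> D -R-> C -L-> G -R-> E -L-> H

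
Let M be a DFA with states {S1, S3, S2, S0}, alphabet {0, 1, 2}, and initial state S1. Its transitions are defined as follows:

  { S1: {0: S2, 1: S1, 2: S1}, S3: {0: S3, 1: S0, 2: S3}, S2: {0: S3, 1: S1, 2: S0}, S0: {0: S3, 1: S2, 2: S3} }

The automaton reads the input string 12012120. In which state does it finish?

S2

start at S1
read '1': S1 → S1
read '2': S1 → S1
read '0': S1 → S2
read '1': S2 → S1
read '2': S1 → S1
read '1': S1 → S1
read '2': S1 → S1
read '0': S1 → S2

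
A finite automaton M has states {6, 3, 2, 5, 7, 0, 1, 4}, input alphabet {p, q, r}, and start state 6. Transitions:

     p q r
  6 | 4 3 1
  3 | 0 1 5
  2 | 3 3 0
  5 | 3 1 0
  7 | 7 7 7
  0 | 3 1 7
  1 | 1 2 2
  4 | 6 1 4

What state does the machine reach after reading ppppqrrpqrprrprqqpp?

start at 6
read 'p': 6 → 4
read 'p': 4 → 6
read 'p': 6 → 4
read 'p': 4 → 6
read 'q': 6 → 3
read 'r': 3 → 5
read 'r': 5 → 0
read 'p': 0 → 3
read 'q': 3 → 1
read 'r': 1 → 2
read 'p': 2 → 3
read 'r': 3 → 5
read 'r': 5 → 0
read 'p': 0 → 3
read 'r': 3 → 5
read 'q': 5 → 1
read 'q': 1 → 2
read 'p': 2 → 3
read 'p': 3 → 0

0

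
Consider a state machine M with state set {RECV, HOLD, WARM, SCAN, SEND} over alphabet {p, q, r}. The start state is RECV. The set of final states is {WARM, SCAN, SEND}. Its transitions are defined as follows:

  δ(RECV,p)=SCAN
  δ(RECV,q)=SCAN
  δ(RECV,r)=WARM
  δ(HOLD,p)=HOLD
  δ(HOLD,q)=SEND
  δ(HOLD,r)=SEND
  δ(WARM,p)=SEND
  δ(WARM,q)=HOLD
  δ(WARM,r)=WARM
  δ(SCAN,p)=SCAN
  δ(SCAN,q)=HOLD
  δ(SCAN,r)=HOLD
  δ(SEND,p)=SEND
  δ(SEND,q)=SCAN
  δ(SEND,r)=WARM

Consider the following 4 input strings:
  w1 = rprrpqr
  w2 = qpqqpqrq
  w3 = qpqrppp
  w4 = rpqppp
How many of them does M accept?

3

w1:
  start at RECV
  read 'r': RECV → WARM
  read 'p': WARM → SEND
  read 'r': SEND → WARM
  read 'r': WARM → WARM
  read 'p': WARM → SEND
  read 'q': SEND → SCAN
  read 'r': SCAN → HOLD
  end HOLD, rejected
w2:
  start at RECV
  read 'q': RECV → SCAN
  read 'p': SCAN → SCAN
  read 'q': SCAN → HOLD
  read 'q': HOLD → SEND
  read 'p': SEND → SEND
  read 'q': SEND → SCAN
  read 'r': SCAN → HOLD
  read 'q': HOLD → SEND
  end SEND, accepted
w3:
  start at RECV
  read 'q': RECV → SCAN
  read 'p': SCAN → SCAN
  read 'q': SCAN → HOLD
  read 'r': HOLD → SEND
  read 'p': SEND → SEND
  read 'p': SEND → SEND
  read 'p': SEND → SEND
  end SEND, accepted
w4:
  start at RECV
  read 'r': RECV → WARM
  read 'p': WARM → SEND
  read 'q': SEND → SCAN
  read 'p': SCAN → SCAN
  read 'p': SCAN → SCAN
  read 'p': SCAN → SCAN
  end SCAN, accepted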